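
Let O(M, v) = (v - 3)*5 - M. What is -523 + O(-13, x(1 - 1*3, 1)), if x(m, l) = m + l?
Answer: -530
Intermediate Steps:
x(m, l) = l + m
O(M, v) = -15 - M + 5*v (O(M, v) = (-3 + v)*5 - M = (-15 + 5*v) - M = -15 - M + 5*v)
-523 + O(-13, x(1 - 1*3, 1)) = -523 + (-15 - 1*(-13) + 5*(1 + (1 - 1*3))) = -523 + (-15 + 13 + 5*(1 + (1 - 3))) = -523 + (-15 + 13 + 5*(1 - 2)) = -523 + (-15 + 13 + 5*(-1)) = -523 + (-15 + 13 - 5) = -523 - 7 = -530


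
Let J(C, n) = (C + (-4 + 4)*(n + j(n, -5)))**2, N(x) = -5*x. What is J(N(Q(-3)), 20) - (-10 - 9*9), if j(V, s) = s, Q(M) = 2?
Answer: 191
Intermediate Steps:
J(C, n) = C**2 (J(C, n) = (C + (-4 + 4)*(n - 5))**2 = (C + 0*(-5 + n))**2 = (C + 0)**2 = C**2)
J(N(Q(-3)), 20) - (-10 - 9*9) = (-5*2)**2 - (-10 - 9*9) = (-10)**2 - (-10 - 81) = 100 - 1*(-91) = 100 + 91 = 191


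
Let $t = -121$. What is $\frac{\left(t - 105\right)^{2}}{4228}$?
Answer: $\frac{12769}{1057} \approx 12.08$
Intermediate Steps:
$\frac{\left(t - 105\right)^{2}}{4228} = \frac{\left(-121 - 105\right)^{2}}{4228} = \left(-226\right)^{2} \cdot \frac{1}{4228} = 51076 \cdot \frac{1}{4228} = \frac{12769}{1057}$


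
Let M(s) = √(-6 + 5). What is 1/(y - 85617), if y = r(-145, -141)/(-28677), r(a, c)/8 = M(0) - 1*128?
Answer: -70408851092745/6028192089844159289 + 229416*I/6028192089844159289 ≈ -1.168e-5 + 3.8057e-14*I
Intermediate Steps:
M(s) = I (M(s) = √(-1) = I)
r(a, c) = -1024 + 8*I (r(a, c) = 8*(I - 1*128) = 8*(I - 128) = 8*(-128 + I) = -1024 + 8*I)
y = 1024/28677 - 8*I/28677 (y = (-1024 + 8*I)/(-28677) = (-1024 + 8*I)*(-1/28677) = 1024/28677 - 8*I/28677 ≈ 0.035708 - 0.00027897*I)
1/(y - 85617) = 1/((1024/28677 - 8*I/28677) - 85617) = 1/(-2455237685/28677 - 8*I/28677) = 822370329*(-2455237685/28677 + 8*I/28677)/6028192089844159289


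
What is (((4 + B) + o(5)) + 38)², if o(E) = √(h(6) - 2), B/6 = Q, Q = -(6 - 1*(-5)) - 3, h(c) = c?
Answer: 1600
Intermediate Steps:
Q = -14 (Q = -(6 + 5) - 3 = -1*11 - 3 = -11 - 3 = -14)
B = -84 (B = 6*(-14) = -84)
o(E) = 2 (o(E) = √(6 - 2) = √4 = 2)
(((4 + B) + o(5)) + 38)² = (((4 - 84) + 2) + 38)² = ((-80 + 2) + 38)² = (-78 + 38)² = (-40)² = 1600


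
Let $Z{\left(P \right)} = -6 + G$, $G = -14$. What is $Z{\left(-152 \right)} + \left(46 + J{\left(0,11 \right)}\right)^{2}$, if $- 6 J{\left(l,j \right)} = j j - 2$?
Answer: $\frac{23929}{36} \approx 664.69$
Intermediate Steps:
$J{\left(l,j \right)} = \frac{1}{3} - \frac{j^{2}}{6}$ ($J{\left(l,j \right)} = - \frac{j j - 2}{6} = - \frac{j^{2} - 2}{6} = - \frac{-2 + j^{2}}{6} = \frac{1}{3} - \frac{j^{2}}{6}$)
$Z{\left(P \right)} = -20$ ($Z{\left(P \right)} = -6 - 14 = -20$)
$Z{\left(-152 \right)} + \left(46 + J{\left(0,11 \right)}\right)^{2} = -20 + \left(46 + \left(\frac{1}{3} - \frac{11^{2}}{6}\right)\right)^{2} = -20 + \left(46 + \left(\frac{1}{3} - \frac{121}{6}\right)\right)^{2} = -20 + \left(46 - \frac{119}{6}\right)^{2} = -20 + \left(\frac{157}{6}\right)^{2} = -20 + \frac{24649}{36} = \frac{23929}{36}$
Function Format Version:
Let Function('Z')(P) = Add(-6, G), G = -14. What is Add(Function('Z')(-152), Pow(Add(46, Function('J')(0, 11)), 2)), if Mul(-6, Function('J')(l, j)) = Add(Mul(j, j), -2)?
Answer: Rational(23929, 36) ≈ 664.69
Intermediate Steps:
Function('J')(l, j) = Add(Rational(1, 3), Mul(Rational(-1, 6), Pow(j, 2))) (Function('J')(l, j) = Mul(Rational(-1, 6), Add(Mul(j, j), -2)) = Mul(Rational(-1, 6), Add(Pow(j, 2), -2)) = Mul(Rational(-1, 6), Add(-2, Pow(j, 2))) = Add(Rational(1, 3), Mul(Rational(-1, 6), Pow(j, 2))))
Function('Z')(P) = -20 (Function('Z')(P) = Add(-6, -14) = -20)
Add(Function('Z')(-152), Pow(Add(46, Function('J')(0, 11)), 2)) = Add(-20, Pow(Add(46, Add(Rational(1, 3), Mul(Rational(-1, 6), Pow(11, 2)))), 2)) = Add(-20, Pow(Add(46, Add(Rational(1, 3), Mul(Rational(-1, 6), 121))), 2)) = Add(-20, Pow(Add(46, Add(Rational(1, 3), Rational(-121, 6))), 2)) = Add(-20, Pow(Add(46, Rational(-119, 6)), 2)) = Add(-20, Pow(Rational(157, 6), 2)) = Add(-20, Rational(24649, 36)) = Rational(23929, 36)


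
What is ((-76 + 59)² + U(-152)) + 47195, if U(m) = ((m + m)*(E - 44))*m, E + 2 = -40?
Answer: -3926404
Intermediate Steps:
E = -42 (E = -2 - 40 = -42)
U(m) = -172*m² (U(m) = ((m + m)*(-42 - 44))*m = ((2*m)*(-86))*m = (-172*m)*m = -172*m²)
((-76 + 59)² + U(-152)) + 47195 = ((-76 + 59)² - 172*(-152)²) + 47195 = ((-17)² - 172*23104) + 47195 = (289 - 3973888) + 47195 = -3973599 + 47195 = -3926404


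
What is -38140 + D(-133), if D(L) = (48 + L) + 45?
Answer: -38180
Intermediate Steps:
D(L) = 93 + L
-38140 + D(-133) = -38140 + (93 - 133) = -38140 - 40 = -38180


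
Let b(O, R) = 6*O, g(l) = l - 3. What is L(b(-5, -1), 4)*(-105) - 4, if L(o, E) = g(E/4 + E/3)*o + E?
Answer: -2524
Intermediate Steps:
g(l) = -3 + l
L(o, E) = E + o*(-3 + 7*E/12) (L(o, E) = (-3 + (E/4 + E/3))*o + E = (-3 + 7*E/12)*o + E = o*(-3 + 7*E/12) + E = E + o*(-3 + 7*E/12))
L(b(-5, -1), 4)*(-105) - 4 = (4 + (6*(-5))*(-36 + 7*4)/12)*(-105) - 4 = (4 + (1/12)*(-30)*(-36 + 28))*(-105) - 4 = (4 + (1/12)*(-30)*(-8))*(-105) - 4 = (4 + 20)*(-105) - 4 = 24*(-105) - 4 = -2520 - 4 = -2524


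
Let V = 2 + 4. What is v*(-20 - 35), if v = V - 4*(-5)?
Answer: -1430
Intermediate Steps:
V = 6
v = 26 (v = 6 - 4*(-5) = 6 + 20 = 26)
v*(-20 - 35) = 26*(-20 - 35) = 26*(-55) = -1430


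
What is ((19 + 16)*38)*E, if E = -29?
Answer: -38570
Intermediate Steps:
((19 + 16)*38)*E = ((19 + 16)*38)*(-29) = (35*38)*(-29) = 1330*(-29) = -38570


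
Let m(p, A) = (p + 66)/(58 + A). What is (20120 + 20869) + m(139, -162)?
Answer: 4262651/104 ≈ 40987.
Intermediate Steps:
m(p, A) = (66 + p)/(58 + A)
(20120 + 20869) + m(139, -162) = (20120 + 20869) + (66 + 139)/(58 - 162) = 40989 + 205/(-104) = 40989 - 1/104*205 = 40989 - 205/104 = 4262651/104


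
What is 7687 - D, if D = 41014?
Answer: -33327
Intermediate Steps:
7687 - D = 7687 - 1*41014 = 7687 - 41014 = -33327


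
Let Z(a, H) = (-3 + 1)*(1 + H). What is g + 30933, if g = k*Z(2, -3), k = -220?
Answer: 30053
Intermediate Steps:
Z(a, H) = -2 - 2*H (Z(a, H) = -2*(1 + H) = -2 - 2*H)
g = -880 (g = -220*(-2 - 2*(-3)) = -220*(-2 + 6) = -220*4 = -880)
g + 30933 = -880 + 30933 = 30053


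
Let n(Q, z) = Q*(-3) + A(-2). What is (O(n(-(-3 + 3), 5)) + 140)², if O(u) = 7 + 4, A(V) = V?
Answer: 22801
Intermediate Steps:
n(Q, z) = -2 - 3*Q (n(Q, z) = Q*(-3) - 2 = -3*Q - 2 = -2 - 3*Q)
O(u) = 11
(O(n(-(-3 + 3), 5)) + 140)² = (11 + 140)² = 151² = 22801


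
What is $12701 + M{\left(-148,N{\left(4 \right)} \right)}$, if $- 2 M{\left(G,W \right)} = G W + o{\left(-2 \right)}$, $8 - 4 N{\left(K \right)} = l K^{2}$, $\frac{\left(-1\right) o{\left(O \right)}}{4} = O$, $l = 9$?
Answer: $10181$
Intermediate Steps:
$o{\left(O \right)} = - 4 O$
$N{\left(K \right)} = 2 - \frac{9 K^{2}}{4}$
$M{\left(G,W \right)} = -4 - \frac{G W}{2}$ ($M{\left(G,W \right)} = - \frac{G W - -8}{2} = - \frac{G W + 8}{2} = - \frac{8 + G W}{2} = -4 - \frac{G W}{2}$)
$12701 + M{\left(-148,N{\left(4 \right)} \right)} = 12701 - \left(4 - 74 \left(2 - \frac{9 \cdot 4^{2}}{4}\right)\right) = 12701 - \left(4 - 74 \left(2 - 36\right)\right) = 12701 - \left(4 - -2516\right) = 12701 - 2520 = 10181$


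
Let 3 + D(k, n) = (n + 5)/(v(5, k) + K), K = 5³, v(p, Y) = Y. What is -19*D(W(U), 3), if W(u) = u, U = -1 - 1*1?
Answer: 6859/123 ≈ 55.764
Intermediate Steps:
U = -2 (U = -1 - 1 = -2)
K = 125
D(k, n) = -3 + (5 + n)/(125 + k) (D(k, n) = -3 + (n + 5)/(k + 125) = -3 + (5 + n)/(125 + k))
-19*D(W(U), 3) = -19*(-370 + 3 - 3*(-2))/(125 - 2) = -19*(-370 + 3 + 6)/123 = -19*(-361)/123 = -19*(-361/123) = 6859/123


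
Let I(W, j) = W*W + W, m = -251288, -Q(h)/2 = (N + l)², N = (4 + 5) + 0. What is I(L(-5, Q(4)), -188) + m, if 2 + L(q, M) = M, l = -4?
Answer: -248636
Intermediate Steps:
N = 9 (N = 9 + 0 = 9)
Q(h) = -50 (Q(h) = -2*(9 - 4)² = -2*5² = -2*25 = -50)
L(q, M) = -2 + M
I(W, j) = W + W² (I(W, j) = W² + W = W + W²)
I(L(-5, Q(4)), -188) + m = (-2 - 50)*(1 + (-2 - 50)) - 251288 = -52*(1 - 52) - 251288 = -52*(-51) - 251288 = 2652 - 251288 = -248636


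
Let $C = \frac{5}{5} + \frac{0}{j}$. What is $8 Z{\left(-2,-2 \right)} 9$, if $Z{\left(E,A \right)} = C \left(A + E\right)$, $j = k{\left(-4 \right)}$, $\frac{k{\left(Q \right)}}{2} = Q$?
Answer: $-288$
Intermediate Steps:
$k{\left(Q \right)} = 2 Q$
$j = -8$ ($j = 2 \left(-4\right) = -8$)
$C = 1$ ($C = \frac{5}{5} + \frac{0}{-8} = 5 \cdot \frac{1}{5} + 0 \left(- \frac{1}{8}\right) = 1 + 0 = 1$)
$Z{\left(E,A \right)} = A + E$ ($Z{\left(E,A \right)} = 1 \left(A + E\right) = A + E$)
$8 Z{\left(-2,-2 \right)} 9 = 8 \left(-2 - 2\right) 9 = 8 \left(-4\right) 9 = \left(-32\right) 9 = -288$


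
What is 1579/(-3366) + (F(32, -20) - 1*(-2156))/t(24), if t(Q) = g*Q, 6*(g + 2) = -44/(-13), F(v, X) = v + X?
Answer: -5973421/94248 ≈ -63.380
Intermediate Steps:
F(v, X) = X + v
g = -56/39 (g = -2 + (-44/(-13))/6 = -2 + (-44*(-1/13))/6 = -2 + (⅙)*(44/13) = -2 + 22/39 = -56/39 ≈ -1.4359)
t(Q) = -56*Q/39
1579/(-3366) + (F(32, -20) - 1*(-2156))/t(24) = 1579/(-3366) + ((-20 + 32) - 1*(-2156))/((-56/39*24)) = 1579*(-1/3366) + (12 + 2156)/(-448/13) = -1579/3366 + 2168*(-13/448) = -1579/3366 - 3523/56 = -5973421/94248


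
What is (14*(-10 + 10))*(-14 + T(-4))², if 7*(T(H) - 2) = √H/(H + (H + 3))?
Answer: 0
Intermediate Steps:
T(H) = 2 + √H/(7*(3 + 2*H)) (T(H) = 2 + (√H/(H + (H + 3)))/7 = 2 + (√H/(H + (3 + H)))/7 = 2 + (√H/(3 + 2*H))/7 = 2 + √H/(7*(3 + 2*H)))
(14*(-10 + 10))*(-14 + T(-4))² = (14*(-10 + 10))*(-14 + (42 + √(-4) + 28*(-4))/(7*(3 + 2*(-4))))² = (14*0)*(-14 + (42 + 2*I - 112)/(7*(3 - 8)))² = 0*(-14 + (⅐)*(-70 + 2*I)/(-5))² = 0*(-14 + (⅐)*(-⅕)*(-70 + 2*I))² = 0*(-14 + (2 - 2*I/35))² = 0*(-12 - 2*I/35)² = 0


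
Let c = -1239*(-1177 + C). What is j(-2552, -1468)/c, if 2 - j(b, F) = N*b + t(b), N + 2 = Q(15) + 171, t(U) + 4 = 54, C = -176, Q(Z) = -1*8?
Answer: 410824/1676367 ≈ 0.24507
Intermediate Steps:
Q(Z) = -8
t(U) = 50 (t(U) = -4 + 54 = 50)
c = 1676367 (c = -1239*(-1177 - 176) = -1239*(-1353) = 1676367)
N = 161 (N = -2 + (-8 + 171) = -2 + 163 = 161)
j(b, F) = -48 - 161*b (j(b, F) = 2 - (161*b + 50) = 2 - (50 + 161*b) = 2 + (-50 - 161*b) = -48 - 161*b)
j(-2552, -1468)/c = (-48 - 161*(-2552))/1676367 = (-48 + 410872)*(1/1676367) = 410824*(1/1676367) = 410824/1676367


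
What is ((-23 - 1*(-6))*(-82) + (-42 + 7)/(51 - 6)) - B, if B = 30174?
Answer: -259027/9 ≈ -28781.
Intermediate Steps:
((-23 - 1*(-6))*(-82) + (-42 + 7)/(51 - 6)) - B = ((-23 - 1*(-6))*(-82) + (-42 + 7)/(51 - 6)) - 1*30174 = ((-23 + 6)*(-82) - 35/45) - 30174 = (-17*(-82) - 35*1/45) - 30174 = (1394 - 7/9) - 30174 = 12539/9 - 30174 = -259027/9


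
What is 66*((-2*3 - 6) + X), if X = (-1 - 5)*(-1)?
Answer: -396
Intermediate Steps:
X = 6 (X = -6*(-1) = 6)
66*((-2*3 - 6) + X) = 66*((-2*3 - 6) + 6) = 66*((-6 - 6) + 6) = 66*(-12 + 6) = 66*(-6) = -396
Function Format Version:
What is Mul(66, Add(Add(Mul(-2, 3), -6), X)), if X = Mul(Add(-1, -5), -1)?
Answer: -396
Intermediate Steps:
X = 6 (X = Mul(-6, -1) = 6)
Mul(66, Add(Add(Mul(-2, 3), -6), X)) = Mul(66, Add(Add(Mul(-2, 3), -6), 6)) = Mul(66, Add(Add(-6, -6), 6)) = Mul(66, Add(-12, 6)) = Mul(66, -6) = -396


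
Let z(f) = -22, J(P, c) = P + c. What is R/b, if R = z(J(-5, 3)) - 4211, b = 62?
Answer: -4233/62 ≈ -68.274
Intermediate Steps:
R = -4233 (R = -22 - 4211 = -4233)
R/b = -4233/62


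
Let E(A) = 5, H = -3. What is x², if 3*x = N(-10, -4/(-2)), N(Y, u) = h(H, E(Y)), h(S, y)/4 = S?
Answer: 16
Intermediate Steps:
h(S, y) = 4*S
N(Y, u) = -12 (N(Y, u) = 4*(-3) = -12)
x = -4 (x = (⅓)*(-12) = -4)
x² = (-4)² = 16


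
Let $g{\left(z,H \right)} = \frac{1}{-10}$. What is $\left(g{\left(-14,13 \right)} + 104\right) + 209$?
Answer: $\frac{3129}{10} \approx 312.9$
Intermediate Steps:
$g{\left(z,H \right)} = - \frac{1}{10}$
$\left(g{\left(-14,13 \right)} + 104\right) + 209 = \left(- \frac{1}{10} + 104\right) + 209 = \frac{1039}{10} + 209 = \frac{3129}{10}$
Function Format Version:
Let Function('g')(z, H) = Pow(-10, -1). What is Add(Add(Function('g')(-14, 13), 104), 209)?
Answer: Rational(3129, 10) ≈ 312.90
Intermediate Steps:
Function('g')(z, H) = Rational(-1, 10)
Add(Add(Function('g')(-14, 13), 104), 209) = Add(Add(Rational(-1, 10), 104), 209) = Add(Rational(1039, 10), 209) = Rational(3129, 10)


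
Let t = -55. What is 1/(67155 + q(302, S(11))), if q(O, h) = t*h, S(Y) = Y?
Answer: 1/66550 ≈ 1.5026e-5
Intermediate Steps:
q(O, h) = -55*h
1/(67155 + q(302, S(11))) = 1/(67155 - 55*11) = 1/(67155 - 605) = 1/66550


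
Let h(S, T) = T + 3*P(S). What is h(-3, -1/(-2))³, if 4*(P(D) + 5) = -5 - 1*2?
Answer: -493039/64 ≈ -7703.7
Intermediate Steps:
P(D) = -27/4 (P(D) = -5 + (-5 - 1*2)/4 = -5 + (-5 - 2)/4 = -5 + (¼)*(-7) = -5 - 7/4 = -27/4)
h(S, T) = -81/4 + T (h(S, T) = T + 3*(-27/4) = T - 81/4 = -81/4 + T)
h(-3, -1/(-2))³ = (-81/4 - 1/(-2))³ = (-81/4 - 1*(-½))³ = (-81/4 + ½)³ = (-79/4)³ = -493039/64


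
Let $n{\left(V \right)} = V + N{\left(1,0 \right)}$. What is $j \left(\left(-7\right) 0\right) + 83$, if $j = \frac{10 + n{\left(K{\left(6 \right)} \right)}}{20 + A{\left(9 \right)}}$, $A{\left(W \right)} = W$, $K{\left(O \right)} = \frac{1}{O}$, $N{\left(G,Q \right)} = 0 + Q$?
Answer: $83$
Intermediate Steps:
$N{\left(G,Q \right)} = Q$
$n{\left(V \right)} = V$ ($n{\left(V \right)} = V + 0 = V$)
$j = \frac{61}{174}$ ($j = \frac{10 + \frac{1}{6}}{20 + 9} = \frac{10 + \frac{1}{6}}{29} = \frac{61}{6} \cdot \frac{1}{29} = \frac{61}{174} \approx 0.35057$)
$j \left(\left(-7\right) 0\right) + 83 = \frac{61 \left(\left(-7\right) 0\right)}{174} + 83 = \frac{61}{174} \cdot 0 + 83 = 0 + 83 = 83$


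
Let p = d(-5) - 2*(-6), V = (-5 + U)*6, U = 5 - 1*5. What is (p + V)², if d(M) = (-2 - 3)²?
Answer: 49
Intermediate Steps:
d(M) = 25 (d(M) = (-5)² = 25)
U = 0 (U = 5 - 5 = 0)
V = -30 (V = (-5 + 0)*6 = -5*6 = -30)
p = 37 (p = 25 - 2*(-6) = 25 + 12 = 37)
(p + V)² = (37 - 30)² = 7² = 49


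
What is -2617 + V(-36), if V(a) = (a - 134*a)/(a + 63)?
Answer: -7319/3 ≈ -2439.7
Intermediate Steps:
V(a) = -133*a/(63 + a) (V(a) = (-133*a)/(63 + a) = -133*a/(63 + a))
-2617 + V(-36) = -2617 - 133*(-36)/(63 - 36) = -2617 - 133*(-36)/27 = -2617 - 133*(-36)*1/27 = -2617 + 532/3 = -7319/3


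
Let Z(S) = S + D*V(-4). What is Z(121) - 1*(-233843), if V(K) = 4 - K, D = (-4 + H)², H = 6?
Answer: 233996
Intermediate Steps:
D = 4 (D = (-4 + 6)² = 2² = 4)
Z(S) = 32 + S (Z(S) = S + 4*(4 - 1*(-4)) = S + 4*(4 + 4) = S + 4*8 = S + 32 = 32 + S)
Z(121) - 1*(-233843) = (32 + 121) - 1*(-233843) = 153 + 233843 = 233996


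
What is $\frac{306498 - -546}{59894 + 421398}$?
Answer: $\frac{76761}{120323} \approx 0.63796$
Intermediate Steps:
$\frac{306498 - -546}{59894 + 421398} = \frac{306498 + \left(-24 + 570\right)}{481292} = \left(306498 + 546\right) \frac{1}{481292} = 307044 \cdot \frac{1}{481292} = \frac{76761}{120323}$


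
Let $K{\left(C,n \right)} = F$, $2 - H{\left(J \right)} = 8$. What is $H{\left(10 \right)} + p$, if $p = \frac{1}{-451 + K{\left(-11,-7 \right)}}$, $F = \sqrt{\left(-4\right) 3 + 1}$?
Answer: $- \frac{110993}{18492} - \frac{i \sqrt{11}}{203412} \approx -6.0022 - 1.6305 \cdot 10^{-5} i$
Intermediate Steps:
$H{\left(J \right)} = -6$ ($H{\left(J \right)} = 2 - 8 = -6$)
$F = i \sqrt{11}$ ($F = \sqrt{-12 + 1} = \sqrt{-11} = i \sqrt{11} \approx 3.3166 i$)
$K{\left(C,n \right)} = i \sqrt{11}$
$p = \frac{1}{-451 + i \sqrt{11}} \approx -0.0022172 - 1.63 \cdot 10^{-5} i$
$H{\left(10 \right)} + p = -6 - \left(\frac{41}{18492} + \frac{i \sqrt{11}}{203412}\right) = - \frac{110993}{18492} - \frac{i \sqrt{11}}{203412}$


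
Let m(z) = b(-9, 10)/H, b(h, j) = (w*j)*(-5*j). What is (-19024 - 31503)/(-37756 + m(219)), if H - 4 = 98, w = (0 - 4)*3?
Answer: 858959/640852 ≈ 1.3403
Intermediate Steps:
w = -12 (w = -4*3 = -12)
b(h, j) = 60*j² (b(h, j) = (-12*j)*(-5*j) = 60*j²)
H = 102 (H = 4 + 98 = 102)
m(z) = 1000/17 (m(z) = (60*10²)/102 = (60*100)*(1/102) = 6000*(1/102) = 1000/17)
(-19024 - 31503)/(-37756 + m(219)) = (-19024 - 31503)/(-37756 + 1000/17) = -50527/(-640852/17) = -50527*(-17/640852) = 858959/640852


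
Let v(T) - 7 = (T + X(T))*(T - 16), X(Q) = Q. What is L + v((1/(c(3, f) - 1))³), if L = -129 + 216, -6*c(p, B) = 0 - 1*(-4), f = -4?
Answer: 1578208/15625 ≈ 101.01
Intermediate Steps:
c(p, B) = -⅔ (c(p, B) = -(0 - 1*(-4))/6 = -(0 + 4)/6 = -⅙*4 = -⅔)
L = 87
v(T) = 7 + 2*T*(-16 + T) (v(T) = 7 + (T + T)*(T - 16) = 7 + (2*T)*(-16 + T) = 7 + 2*T*(-16 + T))
L + v((1/(c(3, f) - 1))³) = 87 + (7 - 32/(-⅔ - 1)³ + 2*((1/(-⅔ - 1))³)²) = 87 + (7 - 32*(1/(-5/3))³ + 2*((1/(-5/3))³)²) = 87 + (7 - 32*(-⅗)³ + 2*((-⅗)³)²) = 87 + (7 - 32*(-27/125) + 2*(-27/125)²) = 87 + (7 + 864/125 + 2*(729/15625)) = 87 + (7 + 864/125 + 1458/15625) = 87 + 218833/15625 = 1578208/15625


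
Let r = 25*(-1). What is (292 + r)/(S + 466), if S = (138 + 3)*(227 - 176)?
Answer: 267/7657 ≈ 0.034870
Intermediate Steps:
S = 7191 (S = 141*51 = 7191)
r = -25
(292 + r)/(S + 466) = (292 - 25)/(7191 + 466) = 267/7657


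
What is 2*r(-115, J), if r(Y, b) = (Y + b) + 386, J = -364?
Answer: -186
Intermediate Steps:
r(Y, b) = 386 + Y + b
2*r(-115, J) = 2*(386 - 115 - 364) = 2*(-93) = -186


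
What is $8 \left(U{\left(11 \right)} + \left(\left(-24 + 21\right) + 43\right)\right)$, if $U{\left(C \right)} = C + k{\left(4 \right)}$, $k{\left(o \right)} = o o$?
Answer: $536$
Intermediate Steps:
$k{\left(o \right)} = o^{2}$
$U{\left(C \right)} = 16 + C$ ($U{\left(C \right)} = C + 4^{2} = C + 16 = 16 + C$)
$8 \left(U{\left(11 \right)} + \left(\left(-24 + 21\right) + 43\right)\right) = 8 \left(\left(16 + 11\right) + \left(\left(-24 + 21\right) + 43\right)\right) = 8 \left(27 + \left(-3 + 43\right)\right) = 8 \left(27 + 40\right) = 8 \cdot 67 = 536$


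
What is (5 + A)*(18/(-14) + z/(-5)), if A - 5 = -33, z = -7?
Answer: -92/35 ≈ -2.6286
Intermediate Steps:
A = -28 (A = 5 - 33 = -28)
(5 + A)*(18/(-14) + z/(-5)) = (5 - 28)*(18/(-14) - 7/(-5)) = -23*(18*(-1/14) - 7*(-⅕)) = -23*(-9/7 + 7/5) = -23*4/35 = -92/35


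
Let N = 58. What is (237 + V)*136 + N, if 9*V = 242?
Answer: 323522/9 ≈ 35947.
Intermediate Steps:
V = 242/9 (V = (⅑)*242 = 242/9 ≈ 26.889)
(237 + V)*136 + N = (237 + 242/9)*136 + 58 = (2375/9)*136 + 58 = 323000/9 + 58 = 323522/9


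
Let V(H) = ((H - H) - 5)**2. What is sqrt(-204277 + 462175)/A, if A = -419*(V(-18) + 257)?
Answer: -sqrt(257898)/118158 ≈ -0.0042979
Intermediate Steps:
V(H) = 25 (V(H) = (0 - 5)**2 = (-5)**2 = 25)
A = -118158 (A = -419*(25 + 257) = -419*282 = -118158)
sqrt(-204277 + 462175)/A = sqrt(-204277 + 462175)/(-118158) = sqrt(257898)*(-1/118158) = -sqrt(257898)/118158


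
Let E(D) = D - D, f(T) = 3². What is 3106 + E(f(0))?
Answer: 3106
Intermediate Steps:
f(T) = 9
E(D) = 0
3106 + E(f(0)) = 3106 + 0 = 3106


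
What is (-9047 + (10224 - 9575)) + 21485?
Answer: 13087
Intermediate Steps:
(-9047 + (10224 - 9575)) + 21485 = (-9047 + 649) + 21485 = -8398 + 21485 = 13087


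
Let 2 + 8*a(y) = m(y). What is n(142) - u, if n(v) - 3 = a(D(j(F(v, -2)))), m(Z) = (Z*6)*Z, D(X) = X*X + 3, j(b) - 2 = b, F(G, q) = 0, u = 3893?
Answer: -7707/2 ≈ -3853.5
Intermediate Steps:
j(b) = 2 + b
D(X) = 3 + X² (D(X) = X² + 3 = 3 + X²)
m(Z) = 6*Z² (m(Z) = (6*Z)*Z = 6*Z²)
a(y) = -¼ + 3*y²/4 (a(y) = -¼ + (6*y²)/8 = -¼ + 3*y²/4)
n(v) = 79/2 (n(v) = 3 + (-¼ + 3*(3 + (2 + 0)²)²/4) = 3 + (-¼ + 3*(3 + 2²)²/4) = 3 + (-¼ + 3*(3 + 4)²/4) = 3 + (-¼ + (¾)*7²) = 3 + (-¼ + (¾)*49) = 3 + (-¼ + 147/4) = 3 + 73/2 = 79/2)
n(142) - u = 79/2 - 1*3893 = 79/2 - 3893 = -7707/2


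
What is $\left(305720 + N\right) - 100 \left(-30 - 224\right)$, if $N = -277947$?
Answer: $53173$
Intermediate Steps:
$\left(305720 + N\right) - 100 \left(-30 - 224\right) = \left(305720 - 277947\right) - 100 \left(-30 - 224\right) = 27773 - -25400 = 27773 + 25400 = 53173$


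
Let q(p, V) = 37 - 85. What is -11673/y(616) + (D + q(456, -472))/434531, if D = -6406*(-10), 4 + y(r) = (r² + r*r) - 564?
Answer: 43470835765/329523976664 ≈ 0.13192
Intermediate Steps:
q(p, V) = -48
y(r) = -568 + 2*r² (y(r) = -4 + ((r² + r*r) - 564) = -4 + ((r² + r²) - 564) = -4 + (2*r² - 564) = -4 + (-564 + 2*r²) = -568 + 2*r²)
D = 64060
-11673/y(616) + (D + q(456, -472))/434531 = -11673/(-568 + 2*616²) + (64060 - 48)/434531 = -11673/(-568 + 2*379456) + 64012*(1/434531) = -11673/(-568 + 758912) + 64012/434531 = -11673/758344 + 64012/434531 = 43470835765/329523976664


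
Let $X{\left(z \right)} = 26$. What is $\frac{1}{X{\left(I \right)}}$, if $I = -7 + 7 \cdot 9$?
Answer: $\frac{1}{26} \approx 0.038462$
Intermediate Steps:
$I = 56$ ($I = -7 + 63 = 56$)
$\frac{1}{X{\left(I \right)}} = \frac{1}{26}$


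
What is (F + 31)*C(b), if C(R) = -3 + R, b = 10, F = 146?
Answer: 1239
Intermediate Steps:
(F + 31)*C(b) = (146 + 31)*(-3 + 10) = 177*7 = 1239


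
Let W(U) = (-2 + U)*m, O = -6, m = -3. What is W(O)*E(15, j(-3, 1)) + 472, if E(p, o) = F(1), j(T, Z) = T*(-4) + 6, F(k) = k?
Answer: 496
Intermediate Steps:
j(T, Z) = 6 - 4*T (j(T, Z) = -4*T + 6 = 6 - 4*T)
E(p, o) = 1
W(U) = 6 - 3*U (W(U) = (-2 + U)*(-3) = 6 - 3*U)
W(O)*E(15, j(-3, 1)) + 472 = (6 - 3*(-6))*1 + 472 = (6 + 18)*1 + 472 = 24*1 + 472 = 24 + 472 = 496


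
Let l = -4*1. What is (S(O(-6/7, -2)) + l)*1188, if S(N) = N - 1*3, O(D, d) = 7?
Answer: 0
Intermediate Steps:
S(N) = -3 + N (S(N) = N - 3 = -3 + N)
l = -4
(S(O(-6/7, -2)) + l)*1188 = ((-3 + 7) - 4)*1188 = (4 - 4)*1188 = 0*1188 = 0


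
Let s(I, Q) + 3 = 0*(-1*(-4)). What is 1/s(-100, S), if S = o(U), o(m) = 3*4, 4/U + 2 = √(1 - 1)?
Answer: -⅓ ≈ -0.33333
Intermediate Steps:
U = -2 (U = 4/(-2 + √(1 - 1)) = 4/(-2 + √0) = 4/(-2 + 0) = 4/(-2) = 4*(-½) = -2)
o(m) = 12
S = 12
s(I, Q) = -3 (s(I, Q) = -3 + 0*(-1*(-4)) = -3 + 0*4 = -3 + 0 = -3)
1/s(-100, S) = 1/(-3) = -⅓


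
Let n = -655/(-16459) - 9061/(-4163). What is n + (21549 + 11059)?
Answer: 2234413446500/68518817 ≈ 32610.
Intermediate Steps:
n = 151861764/68518817 (n = -655*(-1/16459) - 9061*(-1/4163) = 655/16459 + 9061/4163 = 151861764/68518817 ≈ 2.2164)
n + (21549 + 11059) = 151861764/68518817 + (21549 + 11059) = 151861764/68518817 + 32608 = 2234413446500/68518817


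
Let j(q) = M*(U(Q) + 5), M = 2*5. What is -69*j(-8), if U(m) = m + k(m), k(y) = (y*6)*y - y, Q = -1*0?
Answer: -3450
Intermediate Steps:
M = 10
Q = 0
k(y) = -y + 6*y² (k(y) = (6*y)*y - y = 6*y² - y = -y + 6*y²)
U(m) = m + m*(-1 + 6*m)
j(q) = 50 (j(q) = 10*(6*0² + 5) = 10*(6*0 + 5) = 10*(0 + 5) = 10*5 = 50)
-69*j(-8) = -69*50 = -3450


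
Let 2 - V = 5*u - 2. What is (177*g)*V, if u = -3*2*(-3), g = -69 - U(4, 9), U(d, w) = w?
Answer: 1187316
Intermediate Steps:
g = -78 (g = -69 - 1*9 = -69 - 9 = -78)
u = 18 (u = -6*(-3) = 18)
V = -86 (V = 2 - (5*18 - 2) = 2 - (90 - 2) = 2 - 1*88 = 2 - 88 = -86)
(177*g)*V = (177*(-78))*(-86) = -13806*(-86) = 1187316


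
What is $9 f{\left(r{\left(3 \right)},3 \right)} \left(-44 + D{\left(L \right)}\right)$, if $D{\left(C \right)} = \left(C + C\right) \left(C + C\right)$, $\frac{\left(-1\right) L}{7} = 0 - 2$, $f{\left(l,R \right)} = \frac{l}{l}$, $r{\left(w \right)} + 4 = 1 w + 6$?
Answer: $6660$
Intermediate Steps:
$r{\left(w \right)} = 2 + w$ ($r{\left(w \right)} = -4 + \left(1 w + 6\right) = -4 + \left(w + 6\right) = -4 + \left(6 + w\right) = 2 + w$)
$f{\left(l,R \right)} = 1$
$L = 14$ ($L = - 7 \left(0 - 2\right) = \left(-7\right) \left(-2\right) = 14$)
$D{\left(C \right)} = 4 C^{2}$ ($D{\left(C \right)} = 2 C 2 C = 4 C^{2}$)
$9 f{\left(r{\left(3 \right)},3 \right)} \left(-44 + D{\left(L \right)}\right) = 9 \cdot 1 \left(-44 + 4 \cdot 14^{2}\right) = 9 \left(-44 + 4 \cdot 196\right) = 9 \left(-44 + 784\right) = 9 \cdot 740 = 6660$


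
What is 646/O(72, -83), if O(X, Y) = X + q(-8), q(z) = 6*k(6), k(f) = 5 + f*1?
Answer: 323/69 ≈ 4.6812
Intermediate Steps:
k(f) = 5 + f
q(z) = 66 (q(z) = 6*(5 + 6) = 6*11 = 66)
O(X, Y) = 66 + X (O(X, Y) = X + 66 = 66 + X)
646/O(72, -83) = 646/(66 + 72) = 646/138 = 646*(1/138) = 323/69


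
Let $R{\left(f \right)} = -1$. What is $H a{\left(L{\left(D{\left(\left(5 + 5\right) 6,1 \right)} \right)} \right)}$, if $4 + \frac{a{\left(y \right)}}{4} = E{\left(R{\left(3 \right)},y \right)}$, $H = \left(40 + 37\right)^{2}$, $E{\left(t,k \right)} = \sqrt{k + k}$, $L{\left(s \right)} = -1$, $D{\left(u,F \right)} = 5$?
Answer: $-94864 + 23716 i \sqrt{2} \approx -94864.0 + 33540.0 i$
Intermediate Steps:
$E{\left(t,k \right)} = \sqrt{2} \sqrt{k}$ ($E{\left(t,k \right)} = \sqrt{2 k} = \sqrt{2} \sqrt{k}$)
$H = 5929$ ($H = 77^{2} = 5929$)
$a{\left(y \right)} = -16 + 4 \sqrt{2} \sqrt{y}$
$H a{\left(L{\left(D{\left(\left(5 + 5\right) 6,1 \right)} \right)} \right)} = 5929 \left(-16 + 4 \sqrt{2} \sqrt{-1}\right) = 5929 \left(-16 + 4 \sqrt{2} i\right) = 5929 \left(-16 + 4 i \sqrt{2}\right) = -94864 + 23716 i \sqrt{2}$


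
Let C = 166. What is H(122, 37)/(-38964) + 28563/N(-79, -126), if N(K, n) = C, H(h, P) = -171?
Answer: 185492853/1078004 ≈ 172.07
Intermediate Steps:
N(K, n) = 166
H(122, 37)/(-38964) + 28563/N(-79, -126) = -171/(-38964) + 28563/166 = -171*(-1/38964) + 28563*(1/166) = 57/12988 + 28563/166 = 185492853/1078004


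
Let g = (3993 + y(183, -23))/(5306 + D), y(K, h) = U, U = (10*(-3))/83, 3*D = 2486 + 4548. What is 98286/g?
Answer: 62412134192/331389 ≈ 1.8834e+5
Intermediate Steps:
D = 7034/3 (D = (2486 + 4548)/3 = (⅓)*7034 = 7034/3 ≈ 2344.7)
U = -30/83 (U = -30*1/83 = -30/83 ≈ -0.36145)
y(K, h) = -30/83
g = 994167/1905016 (g = (3993 - 30/83)/(5306 + 7034/3) = 331389/(83*(22952/3)) = (331389/83)*(3/22952) = 994167/1905016 ≈ 0.52187)
98286/g = 98286/(994167/1905016) = 98286*(1905016/994167) = 62412134192/331389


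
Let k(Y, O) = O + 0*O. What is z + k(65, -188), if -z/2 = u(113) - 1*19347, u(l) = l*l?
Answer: 12968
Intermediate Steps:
k(Y, O) = O (k(Y, O) = O + 0 = O)
u(l) = l²
z = 13156 (z = -2*(113² - 1*19347) = -2*(12769 - 19347) = -2*(-6578) = 13156)
z + k(65, -188) = 13156 - 188 = 12968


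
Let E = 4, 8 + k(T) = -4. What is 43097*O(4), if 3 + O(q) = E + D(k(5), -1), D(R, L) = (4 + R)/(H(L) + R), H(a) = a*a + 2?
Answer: 732649/9 ≈ 81406.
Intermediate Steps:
k(T) = -12 (k(T) = -8 - 4 = -12)
H(a) = 2 + a² (H(a) = a² + 2 = 2 + a²)
D(R, L) = (4 + R)/(2 + R + L²) (D(R, L) = (4 + R)/((2 + L²) + R) = (4 + R)/(2 + R + L²))
O(q) = 17/9 (O(q) = -3 + (4 + (4 - 12)/(2 - 12 + (-1)²)) = -3 + (4 - 8/(2 - 12 + 1)) = -3 + (4 - 8/(-9)) = -3 + (4 - ⅑*(-8)) = -3 + (4 + 8/9) = -3 + 44/9 = 17/9)
43097*O(4) = 43097*(17/9) = 732649/9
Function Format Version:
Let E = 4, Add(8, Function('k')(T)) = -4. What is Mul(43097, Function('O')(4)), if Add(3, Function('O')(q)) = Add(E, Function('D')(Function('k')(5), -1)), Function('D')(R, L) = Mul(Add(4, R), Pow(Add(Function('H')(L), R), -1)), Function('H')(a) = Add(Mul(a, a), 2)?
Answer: Rational(732649, 9) ≈ 81406.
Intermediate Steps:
Function('k')(T) = -12 (Function('k')(T) = Add(-8, -4) = -12)
Function('H')(a) = Add(2, Pow(a, 2)) (Function('H')(a) = Add(Pow(a, 2), 2) = Add(2, Pow(a, 2)))
Function('D')(R, L) = Mul(Pow(Add(2, R, Pow(L, 2)), -1), Add(4, R)) (Function('D')(R, L) = Mul(Add(4, R), Pow(Add(Add(2, Pow(L, 2)), R), -1)) = Mul(Add(4, R), Pow(Add(2, R, Pow(L, 2)), -1)) = Mul(Pow(Add(2, R, Pow(L, 2)), -1), Add(4, R)))
Function('O')(q) = Rational(17, 9) (Function('O')(q) = Add(-3, Add(4, Mul(Pow(Add(2, -12, Pow(-1, 2)), -1), Add(4, -12)))) = Add(-3, Add(4, Mul(Pow(Add(2, -12, 1), -1), -8))) = Add(-3, Add(4, Mul(Pow(-9, -1), -8))) = Add(-3, Add(4, Mul(Rational(-1, 9), -8))) = Add(-3, Add(4, Rational(8, 9))) = Add(-3, Rational(44, 9)) = Rational(17, 9))
Mul(43097, Function('O')(4)) = Mul(43097, Rational(17, 9)) = Rational(732649, 9)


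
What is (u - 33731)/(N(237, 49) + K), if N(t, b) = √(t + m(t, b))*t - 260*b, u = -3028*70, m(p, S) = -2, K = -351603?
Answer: 89515796013/132732621934 + 58228767*√235/132732621934 ≈ 0.68113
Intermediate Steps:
u = -211960
N(t, b) = -260*b + t*√(-2 + t) (N(t, b) = √(t - 2)*t - 260*b = √(-2 + t)*t - 260*b = t*√(-2 + t) - 260*b = -260*b + t*√(-2 + t))
(u - 33731)/(N(237, 49) + K) = (-211960 - 33731)/((-260*49 + 237*√(-2 + 237)) - 351603) = -245691/((-12740 + 237*√235) - 351603) = -245691/(-364343 + 237*√235)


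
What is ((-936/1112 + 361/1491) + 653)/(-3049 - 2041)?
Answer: -135209329/1054897410 ≈ -0.12817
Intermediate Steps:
((-936/1112 + 361/1491) + 653)/(-3049 - 2041) = ((-936*1/1112 + 361*(1/1491)) + 653)/(-5090) = ((-117/139 + 361/1491) + 653)*(-1/5090) = (-124268/207249 + 653)*(-1/5090) = (135209329/207249)*(-1/5090) = -135209329/1054897410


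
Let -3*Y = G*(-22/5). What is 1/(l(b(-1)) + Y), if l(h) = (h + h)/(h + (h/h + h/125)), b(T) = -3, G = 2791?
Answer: 3795/15545956 ≈ 0.00024412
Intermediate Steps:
l(h) = 2*h/(1 + 126*h/125) (l(h) = (2*h)/(h + (1 + h*(1/125))) = (2*h)/(h + (1 + h/125)) = (2*h)/(1 + 126*h/125) = 2*h/(1 + 126*h/125))
Y = 61402/15 (Y = -2791*(-22/5)/3 = -2791*(-22*⅕)/3 = -2791*(-22)/(3*5) = -⅓*(-61402/5) = 61402/15 ≈ 4093.5)
1/(l(b(-1)) + Y) = 1/(250*(-3)/(125 + 126*(-3)) + 61402/15) = 1/(250*(-3)/(125 - 378) + 61402/15) = 1/(250*(-3)/(-253) + 61402/15) = 1/(250*(-3)*(-1/253) + 61402/15) = 1/(750/253 + 61402/15) = 1/(15545956/3795) = 3795/15545956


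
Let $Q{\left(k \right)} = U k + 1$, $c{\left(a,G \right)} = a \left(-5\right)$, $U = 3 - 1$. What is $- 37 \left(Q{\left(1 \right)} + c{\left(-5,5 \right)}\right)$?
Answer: $-1036$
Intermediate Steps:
$U = 2$ ($U = 3 - 1 = 2$)
$c{\left(a,G \right)} = - 5 a$
$Q{\left(k \right)} = 1 + 2 k$ ($Q{\left(k \right)} = 2 k + 1 = 1 + 2 k$)
$- 37 \left(Q{\left(1 \right)} + c{\left(-5,5 \right)}\right) = - 37 \left(\left(1 + 2 \cdot 1\right) - -25\right) = - 37 \left(\left(1 + 2\right) + 25\right) = - 37 \left(3 + 25\right) = \left(-37\right) 28 = -1036$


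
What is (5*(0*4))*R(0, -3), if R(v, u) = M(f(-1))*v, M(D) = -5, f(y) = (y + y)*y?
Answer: 0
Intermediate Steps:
f(y) = 2*y² (f(y) = (2*y)*y = 2*y²)
R(v, u) = -5*v
(5*(0*4))*R(0, -3) = (5*(0*4))*(-5*0) = (5*0)*0 = 0*0 = 0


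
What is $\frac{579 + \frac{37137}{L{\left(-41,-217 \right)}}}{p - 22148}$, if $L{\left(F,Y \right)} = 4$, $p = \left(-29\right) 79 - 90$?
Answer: $- \frac{39453}{98116} \approx -0.40211$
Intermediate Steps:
$p = -2381$ ($p = -2291 - 90 = -2381$)
$\frac{579 + \frac{37137}{L{\left(-41,-217 \right)}}}{p - 22148} = \frac{579 + \frac{37137}{4}}{-2381 - 22148} = \frac{579 + 37137 \cdot \frac{1}{4}}{-24529} = \left(579 + \frac{37137}{4}\right) \left(- \frac{1}{24529}\right) = \frac{39453}{4} \left(- \frac{1}{24529}\right) = - \frac{39453}{98116}$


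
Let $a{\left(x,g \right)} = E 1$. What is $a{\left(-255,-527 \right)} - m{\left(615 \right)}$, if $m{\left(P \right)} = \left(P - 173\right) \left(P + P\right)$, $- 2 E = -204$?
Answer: $-543558$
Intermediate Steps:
$E = 102$ ($E = \left(- \frac{1}{2}\right) \left(-204\right) = 102$)
$a{\left(x,g \right)} = 102$ ($a{\left(x,g \right)} = 102 \cdot 1 = 102$)
$m{\left(P \right)} = 2 P \left(-173 + P\right)$ ($m{\left(P \right)} = \left(-173 + P\right) 2 P = 2 P \left(-173 + P\right)$)
$a{\left(-255,-527 \right)} - m{\left(615 \right)} = 102 - 2 \cdot 615 \left(-173 + 615\right) = 102 - 2 \cdot 615 \cdot 442 = 102 - 543660 = -543558$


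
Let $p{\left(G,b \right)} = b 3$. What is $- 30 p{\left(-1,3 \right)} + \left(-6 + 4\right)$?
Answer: $-272$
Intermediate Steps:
$p{\left(G,b \right)} = 3 b$
$- 30 p{\left(-1,3 \right)} + \left(-6 + 4\right) = - 30 \cdot 3 \cdot 3 + \left(-6 + 4\right) = \left(-30\right) 9 - 2 = -270 - 2 = -272$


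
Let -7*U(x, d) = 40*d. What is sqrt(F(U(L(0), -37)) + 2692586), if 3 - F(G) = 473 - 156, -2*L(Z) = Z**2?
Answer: 4*sqrt(168267) ≈ 1640.8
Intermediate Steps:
L(Z) = -Z**2/2
U(x, d) = -40*d/7
F(G) = -314 (F(G) = 3 - (473 - 156) = 3 - 1*317 = 3 - 317 = -314)
sqrt(F(U(L(0), -37)) + 2692586) = sqrt(-314 + 2692586) = sqrt(2692272) = 4*sqrt(168267)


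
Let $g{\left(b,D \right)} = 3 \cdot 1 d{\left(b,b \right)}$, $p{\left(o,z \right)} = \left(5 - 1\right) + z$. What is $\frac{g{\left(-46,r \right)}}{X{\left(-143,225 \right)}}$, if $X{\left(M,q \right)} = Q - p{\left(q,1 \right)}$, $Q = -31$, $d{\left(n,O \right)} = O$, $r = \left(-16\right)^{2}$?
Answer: $\frac{23}{6} \approx 3.8333$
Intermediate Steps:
$r = 256$
$p{\left(o,z \right)} = 4 + z$
$g{\left(b,D \right)} = 3 b$ ($g{\left(b,D \right)} = 3 \cdot 1 b = 3 b$)
$X{\left(M,q \right)} = -36$ ($X{\left(M,q \right)} = -31 - \left(4 + 1\right) = -31 - 5 = -36$)
$\frac{g{\left(-46,r \right)}}{X{\left(-143,225 \right)}} = \frac{3 \left(-46\right)}{-36} = \left(-138\right) \left(- \frac{1}{36}\right) = \frac{23}{6}$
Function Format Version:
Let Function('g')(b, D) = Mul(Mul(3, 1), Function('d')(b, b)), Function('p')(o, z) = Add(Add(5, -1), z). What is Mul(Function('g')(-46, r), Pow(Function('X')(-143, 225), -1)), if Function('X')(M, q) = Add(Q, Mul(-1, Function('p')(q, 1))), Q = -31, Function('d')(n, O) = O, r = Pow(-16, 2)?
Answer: Rational(23, 6) ≈ 3.8333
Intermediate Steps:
r = 256
Function('p')(o, z) = Add(4, z)
Function('g')(b, D) = Mul(3, b) (Function('g')(b, D) = Mul(Mul(3, 1), b) = Mul(3, b))
Function('X')(M, q) = -36 (Function('X')(M, q) = Add(-31, Mul(-1, Add(4, 1))) = Add(-31, Mul(-1, 5)) = Add(-31, -5) = -36)
Mul(Function('g')(-46, r), Pow(Function('X')(-143, 225), -1)) = Mul(Mul(3, -46), Pow(-36, -1)) = Mul(-138, Rational(-1, 36)) = Rational(23, 6)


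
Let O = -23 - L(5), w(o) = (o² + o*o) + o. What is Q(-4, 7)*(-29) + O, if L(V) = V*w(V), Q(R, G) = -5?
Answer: -153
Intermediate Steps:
w(o) = o + 2*o² (w(o) = (o² + o²) + o = 2*o² + o = o + 2*o²)
L(V) = V²*(1 + 2*V) (L(V) = V*(V*(1 + 2*V)) = V²*(1 + 2*V))
O = -298 (O = -23 - 5²*(1 + 2*5) = -23 - 25*(1 + 10) = -23 - 25*11 = -23 - 1*275 = -23 - 275 = -298)
Q(-4, 7)*(-29) + O = -5*(-29) - 298 = 145 - 298 = -153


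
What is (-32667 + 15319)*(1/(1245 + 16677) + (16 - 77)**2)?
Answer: -578449656262/8961 ≈ -6.4552e+7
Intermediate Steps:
(-32667 + 15319)*(1/(1245 + 16677) + (16 - 77)**2) = -17348*(1/17922 + (-61)**2) = -17348*(1/17922 + 3721) = -17348*66687763/17922 = -578449656262/8961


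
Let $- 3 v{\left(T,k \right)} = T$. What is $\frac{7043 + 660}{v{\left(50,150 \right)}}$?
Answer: $- \frac{23109}{50} \approx -462.18$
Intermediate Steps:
$v{\left(T,k \right)} = - \frac{T}{3}$
$\frac{7043 + 660}{v{\left(50,150 \right)}} = \frac{7043 + 660}{\left(- \frac{1}{3}\right) 50} = \frac{7703}{- \frac{50}{3}} = 7703 \left(- \frac{3}{50}\right) = - \frac{23109}{50}$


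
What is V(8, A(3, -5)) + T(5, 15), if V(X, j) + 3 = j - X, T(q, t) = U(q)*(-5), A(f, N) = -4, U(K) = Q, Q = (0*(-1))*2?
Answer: -15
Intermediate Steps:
Q = 0 (Q = 0*2 = 0)
U(K) = 0
T(q, t) = 0 (T(q, t) = 0*(-5) = 0)
V(X, j) = -3 + j - X (V(X, j) = -3 + (j - X) = -3 + j - X)
V(8, A(3, -5)) + T(5, 15) = (-3 - 4 - 1*8) + 0 = (-3 - 4 - 8) + 0 = -15 + 0 = -15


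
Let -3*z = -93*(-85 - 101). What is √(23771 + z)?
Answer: √18005 ≈ 134.18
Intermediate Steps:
z = -5766 (z = -(-31)*(-85 - 101) = -(-31)*(-186) = -⅓*17298 = -5766)
√(23771 + z) = √(23771 - 5766) = √18005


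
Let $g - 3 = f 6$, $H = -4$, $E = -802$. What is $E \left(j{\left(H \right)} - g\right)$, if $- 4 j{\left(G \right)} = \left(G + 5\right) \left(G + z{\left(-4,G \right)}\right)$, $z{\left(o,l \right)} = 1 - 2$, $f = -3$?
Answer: $- \frac{26065}{2} \approx -13033.0$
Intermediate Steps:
$z{\left(o,l \right)} = -1$
$j{\left(G \right)} = - \frac{\left(-1 + G\right) \left(5 + G\right)}{4}$ ($j{\left(G \right)} = - \frac{\left(G + 5\right) \left(G - 1\right)}{4} = - \frac{\left(5 + G\right) \left(-1 + G\right)}{4} = - \frac{\left(-1 + G\right) \left(5 + G\right)}{4}$)
$g = -15$ ($g = 3 - 18 = -15$)
$E \left(j{\left(H \right)} - g\right) = - 802 \left(\left(\frac{5}{4} - -4 - \frac{\left(-4\right)^{2}}{4}\right) - -15\right) = - 802 \left(\left(\frac{5}{4} + 4 - 4\right) + 15\right) = - 802 \left(\frac{5}{4} + 15\right) = \left(-802\right) \frac{65}{4} = - \frac{26065}{2}$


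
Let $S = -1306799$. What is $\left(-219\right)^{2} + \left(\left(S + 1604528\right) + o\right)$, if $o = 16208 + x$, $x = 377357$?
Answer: $739255$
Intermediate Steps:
$o = 393565$ ($o = 16208 + 377357 = 393565$)
$\left(-219\right)^{2} + \left(\left(S + 1604528\right) + o\right) = \left(-219\right)^{2} + \left(\left(-1306799 + 1604528\right) + 393565\right) = 47961 + \left(297729 + 393565\right) = 47961 + 691294 = 739255$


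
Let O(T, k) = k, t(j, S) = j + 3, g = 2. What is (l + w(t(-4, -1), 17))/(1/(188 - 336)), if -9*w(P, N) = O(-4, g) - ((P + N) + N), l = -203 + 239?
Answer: -52540/9 ≈ -5837.8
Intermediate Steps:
l = 36
t(j, S) = 3 + j
w(P, N) = -2/9 + P/9 + 2*N/9 (w(P, N) = -(2 - ((P + N) + N))/9 = -(2 - ((N + P) + N))/9 = -(2 - (P + 2*N))/9 = -(2 + (-P - 2*N))/9 = -(2 - P - 2*N)/9 = -2/9 + P/9 + 2*N/9)
(l + w(t(-4, -1), 17))/(1/(188 - 336)) = (36 + (-2/9 + (3 - 4)/9 + (2/9)*17))/(1/(188 - 336)) = (36 + (-2/9 + (1/9)*(-1) + 34/9))/(1/(-148)) = (36 + (-2/9 - 1/9 + 34/9))/(-1/148) = (36 + 31/9)*(-148) = (355/9)*(-148) = -52540/9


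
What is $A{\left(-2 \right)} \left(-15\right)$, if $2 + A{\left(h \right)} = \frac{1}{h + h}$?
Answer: $\frac{135}{4} \approx 33.75$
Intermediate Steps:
$A{\left(h \right)} = -2 + \frac{1}{2 h}$ ($A{\left(h \right)} = -2 + \frac{1}{h + h} = -2 + \frac{1}{2 h}$)
$A{\left(-2 \right)} \left(-15\right) = \left(-2 + \frac{1}{2 \left(-2\right)}\right) \left(-15\right) = \left(-2 + \frac{1}{2} \left(- \frac{1}{2}\right)\right) \left(-15\right) = \left(-2 - \frac{1}{4}\right) \left(-15\right) = \left(- \frac{9}{4}\right) \left(-15\right) = \frac{135}{4}$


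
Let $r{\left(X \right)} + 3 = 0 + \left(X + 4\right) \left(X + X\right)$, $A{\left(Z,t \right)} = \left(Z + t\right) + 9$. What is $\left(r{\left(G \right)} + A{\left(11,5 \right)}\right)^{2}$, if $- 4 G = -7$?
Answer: $\frac{113569}{64} \approx 1774.5$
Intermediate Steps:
$G = \frac{7}{4}$ ($G = \left(- \frac{1}{4}\right) \left(-7\right) = \frac{7}{4} \approx 1.75$)
$A{\left(Z,t \right)} = 9 + Z + t$
$r{\left(X \right)} = -3 + 2 X \left(4 + X\right)$ ($r{\left(X \right)} = -3 + \left(0 + \left(X + 4\right) \left(X + X\right)\right) = -3 + \left(0 + \left(4 + X\right) 2 X\right) = -3 + \left(0 + 2 X \left(4 + X\right)\right) = -3 + 2 X \left(4 + X\right)$)
$\left(r{\left(G \right)} + A{\left(11,5 \right)}\right)^{2} = \left(\left(-3 + 2 \left(\frac{7}{4}\right)^{2} + 8 \cdot \frac{7}{4}\right) + \left(9 + 11 + 5\right)\right)^{2} = \left(\left(-3 + 2 \cdot \frac{49}{16} + 14\right) + 25\right)^{2} = \left(\left(-3 + \frac{49}{8} + 14\right) + 25\right)^{2} = \left(\frac{137}{8} + 25\right)^{2} = \left(\frac{337}{8}\right)^{2} = \frac{113569}{64}$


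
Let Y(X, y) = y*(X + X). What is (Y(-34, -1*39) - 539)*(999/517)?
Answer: 2110887/517 ≈ 4083.0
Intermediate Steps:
Y(X, y) = 2*X*y (Y(X, y) = y*(2*X) = 2*X*y)
(Y(-34, -1*39) - 539)*(999/517) = (2*(-34)*(-1*39) - 539)*(999/517) = (2*(-34)*(-39) - 539)*(999*(1/517)) = (2652 - 539)*(999/517) = 2113*(999/517) = 2110887/517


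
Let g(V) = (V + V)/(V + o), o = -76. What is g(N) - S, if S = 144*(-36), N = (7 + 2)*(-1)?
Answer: 440658/85 ≈ 5184.2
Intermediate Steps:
N = -9 (N = 9*(-1) = -9)
S = -5184
g(V) = 2*V/(-76 + V) (g(V) = (V + V)/(V - 76) = (2*V)/(-76 + V) = 2*V/(-76 + V))
g(N) - S = 2*(-9)/(-76 - 9) - 1*(-5184) = 2*(-9)/(-85) + 5184 = 2*(-9)*(-1/85) + 5184 = 18/85 + 5184 = 440658/85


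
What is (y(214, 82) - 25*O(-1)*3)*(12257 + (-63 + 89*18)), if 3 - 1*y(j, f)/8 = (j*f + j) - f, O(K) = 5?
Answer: -1956148636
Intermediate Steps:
y(j, f) = 24 - 8*j + 8*f - 8*f*j (y(j, f) = 24 - 8*((j*f + j) - f) = 24 - 8*((f*j + j) - f) = 24 - 8*((j + f*j) - f) = 24 - 8*(j - f + f*j) = 24 + (-8*j + 8*f - 8*f*j) = 24 - 8*j + 8*f - 8*f*j)
(y(214, 82) - 25*O(-1)*3)*(12257 + (-63 + 89*18)) = ((24 - 8*214 + 8*82 - 8*82*214) - 25*5*3)*(12257 + (-63 + 89*18)) = ((24 - 1712 + 656 - 140384) - 125*3)*(12257 + (-63 + 1602)) = (-141416 - 375)*(12257 + 1539) = -141791*13796 = -1956148636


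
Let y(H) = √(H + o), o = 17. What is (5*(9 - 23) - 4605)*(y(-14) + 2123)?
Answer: -9925025 - 4675*√3 ≈ -9.9331e+6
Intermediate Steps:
y(H) = √(17 + H) (y(H) = √(H + 17) = √(17 + H))
(5*(9 - 23) - 4605)*(y(-14) + 2123) = (5*(9 - 23) - 4605)*(√(17 - 14) + 2123) = (5*(-14) - 4605)*(√3 + 2123) = (-70 - 4605)*(2123 + √3) = -4675*(2123 + √3) = -9925025 - 4675*√3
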